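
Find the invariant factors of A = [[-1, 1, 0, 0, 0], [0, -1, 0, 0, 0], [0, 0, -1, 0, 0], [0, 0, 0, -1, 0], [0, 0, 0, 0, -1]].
The Jordan structure of A has elementary divisors (x + 1)^2, (x + 1), (x + 1), (x + 1). Arranging the block sizes at each eigenvalue in decreasing order and taking row products gives the invariant factors.

Invariant factors (smallest first, each dividing the next): x + 1, x + 1, x + 1, (x + 1)^2.

Check: the last factor (x + 1)^2 is the minimal polynomial, and the product (x + 1)^5 is the characteristic polynomial.

x + 1, x + 1, x + 1, (x + 1)^2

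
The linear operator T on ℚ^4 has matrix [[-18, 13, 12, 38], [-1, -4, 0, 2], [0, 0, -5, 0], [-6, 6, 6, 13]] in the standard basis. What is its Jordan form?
J = [[-5, 1, 0, 0], [0, -5, 0, 0], [0, 0, -5, 0], [0, 0, 0, 1]]

The characteristic polynomial is det(xI - A) = (x - 1)(x + 5)^3, so the eigenvalues are -5 (algebraic multiplicity 3), 1 (algebraic multiplicity 1).

For λ = -5: rank(A + 5I) = 2, rank((A + 5I)^2) = 1. The eigenspace has dimension 4 - 2 = 2, so there are 2 Jordan blocks; the rank sequence gives block sizes [2, 1].

For λ = 1: algebraic multiplicity 1 gives one 1×1 block.

Assembling the blocks gives the Jordan form J above.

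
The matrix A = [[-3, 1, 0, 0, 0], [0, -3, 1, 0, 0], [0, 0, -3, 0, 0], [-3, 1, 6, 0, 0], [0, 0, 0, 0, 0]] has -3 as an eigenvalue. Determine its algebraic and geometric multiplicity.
The characteristic polynomial is x^2(x + 3)^3, so the factor x + 3 appears with exponent 3: the algebraic multiplicity is 3.

rank(A + 3I) = 4, so the eigenspace has dimension 5 - 4 = 1: the geometric multiplicity is 1.

Since 1 < 3, A is not diagonalizable.

algebraic multiplicity 3, geometric multiplicity 1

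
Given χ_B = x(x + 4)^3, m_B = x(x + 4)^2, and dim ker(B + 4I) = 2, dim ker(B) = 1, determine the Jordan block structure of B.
λ = -4: algebraic multiplicity 3 (exponent in χ_B), largest block size 2 (exponent in m_B), 2 blocks (geometric multiplicity). These force block sizes [2, 1].
λ = 0: algebraic multiplicity 1 (exponent in χ_B), largest block size 1 (exponent in m_B), 1 block (geometric multiplicity). This forces block sizes [1].

Jordan blocks: (-4, 2), (-4, 1), (0, 1)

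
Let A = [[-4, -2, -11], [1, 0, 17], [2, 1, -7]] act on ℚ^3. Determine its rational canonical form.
The invariant factors of A (the non-unit diagonal entries of the Smith normal form of xI - A over ℚ[x]) are (x + 1)(x + 5)^2, each dividing the next. The characteristic polynomial is their product, (x + 1)(x + 5)^2.

The rational canonical form is the block-diagonal matrix of companion matrices C(f_i):
R = [[0, 0, -25], [1, 0, -35], [0, 1, -11]].

R = [[0, 0, -25], [1, 0, -35], [0, 1, -11]]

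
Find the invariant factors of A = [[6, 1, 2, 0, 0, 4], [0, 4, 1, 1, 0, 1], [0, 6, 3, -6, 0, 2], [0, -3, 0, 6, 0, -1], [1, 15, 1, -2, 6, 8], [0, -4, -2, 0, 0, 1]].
The Jordan structure of A has elementary divisors (x - 3)^3, (x - 5), (x - 6)^2. Arranging the block sizes at each eigenvalue in decreasing order and taking row products gives the invariant factors.

Invariant factors (smallest first, each dividing the next): (x - 6)^2(x - 5)(x - 3)^3.

Check: the last factor (x - 6)^2(x - 5)(x - 3)^3 is the minimal polynomial, and the product (x - 6)^2(x - 5)(x - 3)^3 is the characteristic polynomial.

(x - 6)^2(x - 5)(x - 3)^3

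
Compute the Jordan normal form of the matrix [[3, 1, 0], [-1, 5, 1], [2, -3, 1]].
The characteristic polynomial is det(xI - A) = (x - 3)^3, so the eigenvalues are 3 (algebraic multiplicity 3).

For λ = 3: rank(A - 3I) = 2, rank((A - 3I)^2) = 1, rank((A - 3I)^3) = 0. The eigenspace has dimension 3 - 2 = 1, so there is 1 Jordan block; the rank sequence gives block sizes [3].

Assembling the blocks gives the Jordan form J above.

J = [[3, 1, 0], [0, 3, 1], [0, 0, 3]]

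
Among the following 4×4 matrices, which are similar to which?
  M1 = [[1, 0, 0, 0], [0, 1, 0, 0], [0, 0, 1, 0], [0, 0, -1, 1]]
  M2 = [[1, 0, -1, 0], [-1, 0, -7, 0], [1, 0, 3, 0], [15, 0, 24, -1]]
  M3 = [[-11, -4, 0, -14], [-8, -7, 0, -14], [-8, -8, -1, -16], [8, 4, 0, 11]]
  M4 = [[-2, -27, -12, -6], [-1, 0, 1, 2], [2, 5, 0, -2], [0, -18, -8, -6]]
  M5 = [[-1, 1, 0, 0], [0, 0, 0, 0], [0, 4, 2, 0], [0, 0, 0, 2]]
5 classes: {M1}, {M2}, {M3}, {M4}, {M5}

Characteristic polynomials: χ_{M1} = (x - 1)^4, χ_{M2} = x(x - 2)^2(x + 1), χ_{M3} = (x + 1)^2(x + 3)^2, χ_{M4} = (x + 2)^4, χ_{M5} = x(x - 2)^2(x + 1).

{M1}: invariant factors x - 1, x - 1, (x - 1)^2.

{M2}: invariant factors x(x - 2)^2(x + 1).

{M3}: invariant factors (x + 1)(x + 3), (x + 1)(x + 3).

{M4}: invariant factors x + 2, (x + 2)^3.

{M5}: invariant factors x - 2, x(x - 2)(x + 1).

Matrices are similar if and only if their invariant-factor lists agree; the partition into similarity classes is {M1}, {M2}, {M3}, {M4}, {M5}.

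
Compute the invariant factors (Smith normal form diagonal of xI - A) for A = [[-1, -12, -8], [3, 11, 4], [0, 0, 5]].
x - 5, (x - 5)^2

The Jordan structure of A has elementary divisors (x - 5)^2, (x - 5). Arranging the block sizes at each eigenvalue in decreasing order and taking row products gives the invariant factors.

Invariant factors (smallest first, each dividing the next): x - 5, (x - 5)^2.

Check: the last factor (x - 5)^2 is the minimal polynomial, and the product (x - 5)^3 is the characteristic polynomial.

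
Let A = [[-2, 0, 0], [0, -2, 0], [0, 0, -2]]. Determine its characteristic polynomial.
xI - A = [[x + 2, 0, 0], [0, x + 2, 0], [0, 0, x + 2]].

Expanding det(xI - A) along the first row:
det(xI - A) = + (x + 2)·det([[x + 2, 0], [0, x + 2]]) - (0)·det([[0, 0], [0, x + 2]]) + (0)·det([[0, x + 2], [0, 0]]).

Evaluating gives χ_A(x) = x^3 + 6x^2 + 12x + 8 = (x + 2)^3.

χ_A(x) = (x + 2)^3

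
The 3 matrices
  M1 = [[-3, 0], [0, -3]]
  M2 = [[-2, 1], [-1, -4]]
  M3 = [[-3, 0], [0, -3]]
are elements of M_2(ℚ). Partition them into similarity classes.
Characteristic polynomials: χ_{M1} = (x + 3)^2, χ_{M2} = (x + 3)^2, χ_{M3} = (x + 3)^2.

{M1, M3}: invariant factors x + 3, x + 3.

{M2}: invariant factors (x + 3)^2.

Matrices are similar if and only if their invariant-factor lists agree; the partition into similarity classes is {M1, M3}, {M2}.

2 classes: {M1, M3}, {M2}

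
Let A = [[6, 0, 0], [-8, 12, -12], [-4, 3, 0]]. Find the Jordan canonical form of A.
J = [[6, 1, 0], [0, 6, 0], [0, 0, 6]]

The characteristic polynomial is det(xI - A) = (x - 6)^3, so the eigenvalues are 6 (algebraic multiplicity 3).

For λ = 6: rank(A - 6I) = 1, rank((A - 6I)^2) = 0. The eigenspace has dimension 3 - 1 = 2, so there are 2 Jordan blocks; the rank sequence gives block sizes [2, 1].

Assembling the blocks gives the Jordan form J above.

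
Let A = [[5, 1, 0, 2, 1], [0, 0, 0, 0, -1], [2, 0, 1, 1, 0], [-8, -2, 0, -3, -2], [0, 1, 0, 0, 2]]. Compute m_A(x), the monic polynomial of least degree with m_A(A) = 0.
m_A(x) = (x - 1)^2

The characteristic polynomial factors as (x - 1)^5. The minimal polynomial is ∏(x - λ)^{k_λ} where k_λ is the size of the largest Jordan block at λ.

For λ = 1: rank(A - I) = 2, and the largest Jordan block has size 2 (the smallest k with rank((A - I)^k) = rank((A - I)^(k+1))).

So m_A(x) = (x - 1)^2.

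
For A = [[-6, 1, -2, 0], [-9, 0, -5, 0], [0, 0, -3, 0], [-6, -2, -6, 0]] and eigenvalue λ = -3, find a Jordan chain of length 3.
We seek v_1 ∈ ker((A + 3I)^3) \ ker((A + 3I)^2), then set v_{i+1} = (A + 3I) v_i.

One such chain is v_1 = [[0, 2, 1, 4]]^T, v_2 = [[0, 1, 0, 2]]^T, v_3 = [[1, 3, 0, 4]]^T. Check: (A + 3I) v_3 = [[0, 0, 0, 0]]^T = 0.

v_1 = [[0, 2, 1, 4]]^T, v_2 = [[0, 1, 0, 2]]^T, v_3 = [[1, 3, 0, 4]]^T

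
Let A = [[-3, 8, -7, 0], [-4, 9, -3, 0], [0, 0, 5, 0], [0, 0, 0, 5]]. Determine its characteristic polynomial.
xI - A = [[x + 3, -8, 7, 0], [4, x - 9, 3, 0], [0, 0, x - 5, 0], [0, 0, 0, x - 5]].

Expanding det(xI - A) along the first row:
det(xI - A) = + (x + 3)·det([[x - 9, 3, 0], [0, x - 5, 0], [0, 0, x - 5]]) - (-8)·det([[4, 3, 0], [0, x - 5, 0], [0, 0, x - 5]]) + (7)·det([[4, x - 9, 0], [0, 0, 0], [0, 0, x - 5]]) - (0)·det([[4, x - 9, 3], [0, 0, x - 5], [0, 0, 0]]).

Evaluating gives χ_A(x) = x^4 - 16x^3 + 90x^2 - 200x + 125 = (x - 5)^3(x - 1).

χ_A(x) = (x - 5)^3(x - 1)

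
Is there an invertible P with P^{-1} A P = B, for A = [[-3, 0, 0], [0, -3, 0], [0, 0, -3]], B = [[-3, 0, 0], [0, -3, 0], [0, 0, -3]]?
Yes.

Two matrices over a field are similar if and only if they have the same invariant factors.

Both A and B have characteristic polynomial (x + 3)^3 and minimal polynomial x + 3. Computing further, both have invariant factors x + 3, x + 3, x + 3. Hence A and B are similar.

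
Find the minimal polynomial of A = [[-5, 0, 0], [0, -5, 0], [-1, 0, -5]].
m_A(x) = (x + 5)^2

The characteristic polynomial factors as (x + 5)^3. The minimal polynomial is ∏(x - λ)^{k_λ} where k_λ is the size of the largest Jordan block at λ.

For λ = -5: rank(A + 5I) = 1, and the largest Jordan block has size 2 (the smallest k with rank((A + 5I)^k) = rank((A + 5I)^(k+1))).

So m_A(x) = (x + 5)^2.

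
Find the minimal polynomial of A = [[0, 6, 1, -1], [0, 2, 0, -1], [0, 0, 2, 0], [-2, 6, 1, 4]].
The characteristic polynomial factors as (x - 2)^4. The minimal polynomial is ∏(x - λ)^{k_λ} where k_λ is the size of the largest Jordan block at λ.

For λ = 2: rank(A - 2I) = 2, and the largest Jordan block has size 3 (the smallest k with rank((A - 2I)^k) = rank((A - 2I)^(k+1))).

So m_A(x) = (x - 2)^3.

m_A(x) = (x - 2)^3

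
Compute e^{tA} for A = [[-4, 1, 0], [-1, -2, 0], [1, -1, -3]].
A has Jordan form J = [[-3, 1, 0], [0, -3, 0], [0, 0, -3]] with A = PJP^{-1}, so e^{tA} = P e^{tJ} P^{-1}.

For a Jordan block J_k(λ), e^{tJ_k(λ)} = e^{λt} · (I + tN + t^2 N^2/2! + ... + t^{k-1} N^{k-1}/(k-1)!) where N is the nilpotent superdiagonal part.

Assembling the blocks and conjugating back gives the entries of e^{tA} as shown above.

e^{tA} = [[(1 - t)*e^{-3*t}, t*e^{-3*t}, 0], [-t*e^{-3*t}, (t + 1)*e^{-3*t}, 0], [t*e^{-3*t}, -t*e^{-3*t}, e^{-3*t}]]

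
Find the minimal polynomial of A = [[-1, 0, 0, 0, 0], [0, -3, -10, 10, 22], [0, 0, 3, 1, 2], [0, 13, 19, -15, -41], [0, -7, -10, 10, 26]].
m_A(x) = (x - 4)^3(x + 1)

The characteristic polynomial factors as (x - 4)^3(x + 1)^2. The minimal polynomial is ∏(x - λ)^{k_λ} where k_λ is the size of the largest Jordan block at λ.

For λ = -1: rank(A + I) = 3, and the largest Jordan block has size 1 (the smallest k with rank((A + I)^k) = rank((A + I)^(k+1))).
For λ = 4: rank(A - 4I) = 4, and the largest Jordan block has size 3 (the smallest k with rank((A - 4I)^k) = rank((A - 4I)^(k+1))).

So m_A(x) = (x - 4)^3(x + 1).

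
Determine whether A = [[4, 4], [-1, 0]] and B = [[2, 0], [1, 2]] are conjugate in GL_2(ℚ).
Two matrices over a field are similar if and only if they have the same invariant factors.

Both A and B have characteristic polynomial (x - 2)^2 and minimal polynomial (x - 2)^2. Computing further, both have invariant factors (x - 2)^2. Hence A and B are similar.

Yes.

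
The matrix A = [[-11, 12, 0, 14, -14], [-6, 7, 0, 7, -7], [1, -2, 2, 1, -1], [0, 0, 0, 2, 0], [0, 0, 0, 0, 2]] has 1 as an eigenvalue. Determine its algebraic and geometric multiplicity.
algebraic multiplicity 1, geometric multiplicity 1

The characteristic polynomial is (x - 2)^3(x - 1)(x + 5), so the factor x - 1 appears with exponent 1: the algebraic multiplicity is 1.

rank(A - I) = 4, so the eigenspace has dimension 5 - 4 = 1: the geometric multiplicity is 1.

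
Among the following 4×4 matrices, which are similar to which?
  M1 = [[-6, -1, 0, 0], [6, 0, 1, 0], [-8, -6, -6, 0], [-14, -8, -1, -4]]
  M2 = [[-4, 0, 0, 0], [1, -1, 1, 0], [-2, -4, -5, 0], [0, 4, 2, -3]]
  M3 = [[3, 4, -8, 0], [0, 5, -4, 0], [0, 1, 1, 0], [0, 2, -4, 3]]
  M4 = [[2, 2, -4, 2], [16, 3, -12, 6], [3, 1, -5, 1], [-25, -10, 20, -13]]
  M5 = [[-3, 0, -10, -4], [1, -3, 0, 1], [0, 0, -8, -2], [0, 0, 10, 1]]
Characteristic polynomials: χ_{M1} = (x + 4)^4, χ_{M2} = (x + 3)^3(x + 4), χ_{M3} = (x - 3)^4, χ_{M4} = (x + 3)^3(x + 4), χ_{M5} = (x + 3)^3(x + 4).

{M1}: invariant factors x + 4, (x + 4)^3.

{M2, M4, M5}: invariant factors x + 3, (x + 3)^2(x + 4).

{M3}: invariant factors x - 3, x - 3, (x - 3)^2.

Matrices are similar if and only if their invariant-factor lists agree; the partition into similarity classes is {M1}, {M2, M4, M5}, {M3}.

3 classes: {M1}, {M2, M4, M5}, {M3}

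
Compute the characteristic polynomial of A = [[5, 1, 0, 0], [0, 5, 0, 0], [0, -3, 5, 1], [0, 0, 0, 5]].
xI - A = [[x - 5, -1, 0, 0], [0, x - 5, 0, 0], [0, 3, x - 5, -1], [0, 0, 0, x - 5]].

Expanding det(xI - A) along the first row:
det(xI - A) = + (x - 5)·det([[x - 5, 0, 0], [3, x - 5, -1], [0, 0, x - 5]]) - (-1)·det([[0, 0, 0], [0, x - 5, -1], [0, 0, x - 5]]) + (0)·det([[0, x - 5, 0], [0, 3, -1], [0, 0, x - 5]]) - (0)·det([[0, x - 5, 0], [0, 3, x - 5], [0, 0, 0]]).

Evaluating gives χ_A(x) = x^4 - 20x^3 + 150x^2 - 500x + 625 = (x - 5)^4.

χ_A(x) = (x - 5)^4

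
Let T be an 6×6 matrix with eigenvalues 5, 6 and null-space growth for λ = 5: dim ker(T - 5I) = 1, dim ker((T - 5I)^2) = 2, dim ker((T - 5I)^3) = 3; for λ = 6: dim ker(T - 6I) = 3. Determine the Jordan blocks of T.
Jordan blocks: (5, 3), (6, 1), (6, 1), (6, 1)

λ = 5: successive nullity increments [1, 1, 1] count blocks of size ≥ k; block sizes are [3].
λ = 6: successive nullity increments [3] count blocks of size ≥ k; block sizes are [1, 1, 1].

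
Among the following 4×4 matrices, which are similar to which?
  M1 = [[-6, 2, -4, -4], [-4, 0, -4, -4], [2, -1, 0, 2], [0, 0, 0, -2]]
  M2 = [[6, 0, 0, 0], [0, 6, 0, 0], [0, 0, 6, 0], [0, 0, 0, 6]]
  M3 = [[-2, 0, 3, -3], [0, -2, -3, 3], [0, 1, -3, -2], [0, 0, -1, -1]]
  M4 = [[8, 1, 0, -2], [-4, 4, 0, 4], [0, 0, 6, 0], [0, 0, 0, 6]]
Characteristic polynomials: χ_{M1} = (x + 2)^4, χ_{M2} = (x - 6)^4, χ_{M3} = (x + 2)^4, χ_{M4} = (x - 6)^4.

{M1}: invariant factors x + 2, x + 2, (x + 2)^2.

{M2}: invariant factors x - 6, x - 6, x - 6, x - 6.

{M3}: invariant factors x + 2, (x + 2)^3.

{M4}: invariant factors x - 6, x - 6, (x - 6)^2.

Matrices are similar if and only if their invariant-factor lists agree; the partition into similarity classes is {M1}, {M2}, {M3}, {M4}.

4 classes: {M1}, {M2}, {M3}, {M4}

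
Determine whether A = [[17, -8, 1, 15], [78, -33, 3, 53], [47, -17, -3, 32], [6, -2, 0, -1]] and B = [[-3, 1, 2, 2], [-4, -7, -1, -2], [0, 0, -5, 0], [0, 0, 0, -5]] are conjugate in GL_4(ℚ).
Two matrices over a field are similar if and only if they have the same invariant factors.

Both A and B have characteristic polynomial (x + 5)^4 and minimal polynomial (x + 5)^3. Computing further, both have invariant factors x + 5, (x + 5)^3. Hence A and B are similar.

Yes.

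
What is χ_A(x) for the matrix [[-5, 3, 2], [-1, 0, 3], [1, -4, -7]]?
χ_A(x) = (x + 4)^3

xI - A = [[x + 5, -3, -2], [1, x, -3], [-1, 4, x + 7]].

Expanding det(xI - A) along the first row:
det(xI - A) = + (x + 5)·det([[x, -3], [4, x + 7]]) - (-3)·det([[1, -3], [-1, x + 7]]) + (-2)·det([[1, x], [-1, 4]]).

Evaluating gives χ_A(x) = x^3 + 12x^2 + 48x + 64 = (x + 4)^3.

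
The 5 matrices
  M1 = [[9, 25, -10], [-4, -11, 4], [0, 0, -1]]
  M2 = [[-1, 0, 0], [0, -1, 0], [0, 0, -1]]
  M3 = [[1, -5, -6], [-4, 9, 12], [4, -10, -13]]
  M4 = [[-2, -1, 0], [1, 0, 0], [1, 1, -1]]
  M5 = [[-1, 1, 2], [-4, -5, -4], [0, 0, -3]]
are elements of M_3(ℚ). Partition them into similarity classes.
Characteristic polynomials: χ_{M1} = (x + 1)^3, χ_{M2} = (x + 1)^3, χ_{M3} = (x + 1)^3, χ_{M4} = (x + 1)^3, χ_{M5} = (x + 3)^3.

{M1, M3, M4}: invariant factors x + 1, (x + 1)^2.

{M2}: invariant factors x + 1, x + 1, x + 1.

{M5}: invariant factors x + 3, (x + 3)^2.

Matrices are similar if and only if their invariant-factor lists agree; the partition into similarity classes is {M1, M3, M4}, {M2}, {M5}.

3 classes: {M1, M3, M4}, {M2}, {M5}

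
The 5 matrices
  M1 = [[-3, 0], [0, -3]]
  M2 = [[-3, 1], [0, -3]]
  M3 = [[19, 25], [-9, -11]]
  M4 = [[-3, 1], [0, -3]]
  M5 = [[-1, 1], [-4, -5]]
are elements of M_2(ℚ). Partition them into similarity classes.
3 classes: {M1}, {M2, M4, M5}, {M3}

Characteristic polynomials: χ_{M1} = (x + 3)^2, χ_{M2} = (x + 3)^2, χ_{M3} = (x - 4)^2, χ_{M4} = (x + 3)^2, χ_{M5} = (x + 3)^2.

{M1}: invariant factors x + 3, x + 3.

{M2, M4, M5}: invariant factors (x + 3)^2.

{M3}: invariant factors (x - 4)^2.

Matrices are similar if and only if their invariant-factor lists agree; the partition into similarity classes is {M1}, {M2, M4, M5}, {M3}.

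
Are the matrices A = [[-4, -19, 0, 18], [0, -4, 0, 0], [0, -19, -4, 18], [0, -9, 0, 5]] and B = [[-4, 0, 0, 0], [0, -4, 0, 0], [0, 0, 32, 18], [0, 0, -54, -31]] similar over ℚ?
Both have characteristic polynomial (x - 5)(x + 4)^3, but the minimal polynomial of A is (x - 5)(x + 4)^2 while the minimal polynomial of B is (x - 5)(x + 4). The minimal polynomial is a similarity invariant, so A and B are not similar.

No.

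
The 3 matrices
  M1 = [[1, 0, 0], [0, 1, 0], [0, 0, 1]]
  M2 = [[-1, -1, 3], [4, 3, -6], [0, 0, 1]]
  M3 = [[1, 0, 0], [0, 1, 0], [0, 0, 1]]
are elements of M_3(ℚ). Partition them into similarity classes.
Characteristic polynomials: χ_{M1} = (x - 1)^3, χ_{M2} = (x - 1)^3, χ_{M3} = (x - 1)^3.

{M1, M3}: invariant factors x - 1, x - 1, x - 1.

{M2}: invariant factors x - 1, (x - 1)^2.

Matrices are similar if and only if their invariant-factor lists agree; the partition into similarity classes is {M1, M3}, {M2}.

2 classes: {M1, M3}, {M2}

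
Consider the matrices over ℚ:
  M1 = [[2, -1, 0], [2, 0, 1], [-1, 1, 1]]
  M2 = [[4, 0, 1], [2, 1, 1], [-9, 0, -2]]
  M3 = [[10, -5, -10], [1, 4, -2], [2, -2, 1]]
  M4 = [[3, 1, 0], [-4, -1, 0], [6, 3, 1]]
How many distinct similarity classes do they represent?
Characteristic polynomials: χ_{M1} = (x - 1)^3, χ_{M2} = (x - 1)^3, χ_{M3} = (x - 5)^3, χ_{M4} = (x - 1)^3.

{M1, M2}: invariant factors (x - 1)^3.

{M3}: invariant factors x - 5, (x - 5)^2.

{M4}: invariant factors x - 1, (x - 1)^2.

Matrices are similar if and only if their invariant-factor lists agree; the partition into similarity classes is {M1, M2}, {M3}, {M4}.

3 classes: {M1, M2}, {M3}, {M4}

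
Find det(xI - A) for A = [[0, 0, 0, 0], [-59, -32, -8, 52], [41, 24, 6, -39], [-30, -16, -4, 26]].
xI - A = [[x, 0, 0, 0], [59, x + 32, 8, -52], [-41, -24, x - 6, 39], [30, 16, 4, x - 26]].

Expanding det(xI - A) along the first row:
det(xI - A) = + (x)·det([[x + 32, 8, -52], [-24, x - 6, 39], [16, 4, x - 26]]) - (0)·det([[59, 8, -52], [-41, x - 6, 39], [30, 4, x - 26]]) + (0)·det([[59, x + 32, -52], [-41, -24, 39], [30, 16, x - 26]]) - (0)·det([[59, x + 32, 8], [-41, -24, x - 6], [30, 16, 4]]).

Evaluating gives χ_A(x) = x^4.

χ_A(x) = x^4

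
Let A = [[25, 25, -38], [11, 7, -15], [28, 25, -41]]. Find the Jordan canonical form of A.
The characteristic polynomial is det(xI - A) = (x + 3)^3, so the eigenvalues are -3 (algebraic multiplicity 3).

For λ = -3: rank(A + 3I) = 2, rank((A + 3I)^2) = 1, rank((A + 3I)^3) = 0. The eigenspace has dimension 3 - 2 = 1, so there is 1 Jordan block; the rank sequence gives block sizes [3].

Assembling the blocks gives the Jordan form J above.

J = [[-3, 1, 0], [0, -3, 1], [0, 0, -3]]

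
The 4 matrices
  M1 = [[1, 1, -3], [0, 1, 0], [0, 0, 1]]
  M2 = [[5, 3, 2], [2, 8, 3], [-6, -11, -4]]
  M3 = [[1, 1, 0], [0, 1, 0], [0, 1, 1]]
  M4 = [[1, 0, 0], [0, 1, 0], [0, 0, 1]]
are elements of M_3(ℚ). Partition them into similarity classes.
3 classes: {M1, M3}, {M2}, {M4}

Characteristic polynomials: χ_{M1} = (x - 1)^3, χ_{M2} = (x - 3)^3, χ_{M3} = (x - 1)^3, χ_{M4} = (x - 1)^3.

{M1, M3}: invariant factors x - 1, (x - 1)^2.

{M2}: invariant factors (x - 3)^3.

{M4}: invariant factors x - 1, x - 1, x - 1.

Matrices are similar if and only if their invariant-factor lists agree; the partition into similarity classes is {M1, M3}, {M2}, {M4}.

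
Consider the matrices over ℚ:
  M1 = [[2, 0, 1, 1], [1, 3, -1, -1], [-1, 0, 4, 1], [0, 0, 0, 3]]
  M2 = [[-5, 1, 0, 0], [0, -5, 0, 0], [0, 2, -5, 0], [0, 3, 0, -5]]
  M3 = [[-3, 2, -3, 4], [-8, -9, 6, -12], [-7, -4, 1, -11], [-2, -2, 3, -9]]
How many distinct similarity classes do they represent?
Characteristic polynomials: χ_{M1} = (x - 3)^4, χ_{M2} = (x + 5)^4, χ_{M3} = (x + 5)^4.

{M1}: invariant factors x - 3, x - 3, (x - 3)^2.

{M2}: invariant factors x + 5, x + 5, (x + 5)^2.

{M3}: invariant factors x + 5, (x + 5)^3.

Matrices are similar if and only if their invariant-factor lists agree; the partition into similarity classes is {M1}, {M2}, {M3}.

3 classes: {M1}, {M2}, {M3}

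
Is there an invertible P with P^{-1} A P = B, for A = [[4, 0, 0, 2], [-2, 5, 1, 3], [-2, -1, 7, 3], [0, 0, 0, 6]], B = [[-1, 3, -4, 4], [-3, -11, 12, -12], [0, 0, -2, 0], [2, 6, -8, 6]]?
No.

trace(A) = 22 but trace(B) = -8. The trace is a similarity invariant, so A and B are not similar.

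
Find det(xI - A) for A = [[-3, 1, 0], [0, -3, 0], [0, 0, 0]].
xI - A = [[x + 3, -1, 0], [0, x + 3, 0], [0, 0, x]].

Expanding det(xI - A) along the first row:
det(xI - A) = + (x + 3)·det([[x + 3, 0], [0, x]]) - (-1)·det([[0, 0], [0, x]]) + (0)·det([[0, x + 3], [0, 0]]).

Evaluating gives χ_A(x) = x^3 + 6x^2 + 9x = x(x + 3)^2.

χ_A(x) = x(x + 3)^2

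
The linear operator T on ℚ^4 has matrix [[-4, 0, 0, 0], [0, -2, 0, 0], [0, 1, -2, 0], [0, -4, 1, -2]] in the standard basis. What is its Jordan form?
The characteristic polynomial is det(xI - A) = (x + 2)^3(x + 4), so the eigenvalues are -4 (algebraic multiplicity 1), -2 (algebraic multiplicity 3).

For λ = -4: algebraic multiplicity 1 gives one 1×1 block.

For λ = -2: rank(A + 2I) = 3, rank((A + 2I)^2) = 2, rank((A + 2I)^3) = 1. The eigenspace has dimension 4 - 3 = 1, so there is 1 Jordan block; the rank sequence gives block sizes [3].

Assembling the blocks gives the Jordan form J above.

J = [[-4, 0, 0, 0], [0, -2, 1, 0], [0, 0, -2, 1], [0, 0, 0, -2]]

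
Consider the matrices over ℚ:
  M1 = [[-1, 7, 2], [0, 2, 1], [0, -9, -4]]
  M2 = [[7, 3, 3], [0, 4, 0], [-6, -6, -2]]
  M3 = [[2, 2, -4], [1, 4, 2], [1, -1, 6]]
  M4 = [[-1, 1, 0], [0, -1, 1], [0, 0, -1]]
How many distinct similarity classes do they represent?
3 classes: {M1, M4}, {M2}, {M3}

Characteristic polynomials: χ_{M1} = (x + 1)^3, χ_{M2} = (x - 4)^2(x - 1), χ_{M3} = (x - 4)^3, χ_{M4} = (x + 1)^3.

{M1, M4}: invariant factors (x + 1)^3.

{M2}: invariant factors x - 4, (x - 4)(x - 1).

{M3}: invariant factors (x - 4)^3.

Matrices are similar if and only if their invariant-factor lists agree; the partition into similarity classes is {M1, M4}, {M2}, {M3}.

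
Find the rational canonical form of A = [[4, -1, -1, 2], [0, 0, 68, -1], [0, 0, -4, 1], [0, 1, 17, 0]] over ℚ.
The invariant factors of A (the non-unit diagonal entries of the Smith normal form of xI - A over ℚ[x]) are x - 4, (x - 4)(x + 4)^2, each dividing the next. The characteristic polynomial is their product, (x - 4)^2(x + 4)^2.

The rational canonical form is the block-diagonal matrix of companion matrices C(f_i):
R = [[4, 0, 0, 0], [0, 0, 0, 64], [0, 1, 0, 16], [0, 0, 1, -4]].

R = [[4, 0, 0, 0], [0, 0, 0, 64], [0, 1, 0, 16], [0, 0, 1, -4]]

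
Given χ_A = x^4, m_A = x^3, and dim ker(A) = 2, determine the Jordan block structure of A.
λ = 0: algebraic multiplicity 4 (exponent in χ_A), largest block size 3 (exponent in m_A), 2 blocks (geometric multiplicity). These force block sizes [3, 1].

Jordan blocks: (0, 3), (0, 1)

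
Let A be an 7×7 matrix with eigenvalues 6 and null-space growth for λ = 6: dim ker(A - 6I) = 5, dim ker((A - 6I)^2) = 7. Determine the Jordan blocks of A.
λ = 6: successive nullity increments [5, 2] count blocks of size ≥ k; block sizes are [2, 2, 1, 1, 1].

Jordan blocks: (6, 2), (6, 2), (6, 1), (6, 1), (6, 1)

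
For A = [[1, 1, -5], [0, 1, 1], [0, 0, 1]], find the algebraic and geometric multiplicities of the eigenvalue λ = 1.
The characteristic polynomial is (x - 1)^3, so the factor x - 1 appears with exponent 3: the algebraic multiplicity is 3.

rank(A - I) = 2, so the eigenspace has dimension 3 - 2 = 1: the geometric multiplicity is 1.

Since 1 < 3, A is not diagonalizable.

algebraic multiplicity 3, geometric multiplicity 1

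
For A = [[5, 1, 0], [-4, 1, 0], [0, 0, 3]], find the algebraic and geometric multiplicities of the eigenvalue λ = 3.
The characteristic polynomial is (x - 3)^3, so the factor x - 3 appears with exponent 3: the algebraic multiplicity is 3.

rank(A - 3I) = 1, so the eigenspace has dimension 3 - 1 = 2: the geometric multiplicity is 2.

Since 2 < 3, A is not diagonalizable.

algebraic multiplicity 3, geometric multiplicity 2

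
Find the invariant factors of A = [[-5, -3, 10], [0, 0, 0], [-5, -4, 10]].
x^2(x - 5)

The Jordan structure of A has elementary divisors x^2, (x - 5). Arranging the block sizes at each eigenvalue in decreasing order and taking row products gives the invariant factors.

Invariant factors (smallest first, each dividing the next): x^2(x - 5).

Check: the last factor x^2(x - 5) is the minimal polynomial, and the product x^2(x - 5) is the characteristic polynomial.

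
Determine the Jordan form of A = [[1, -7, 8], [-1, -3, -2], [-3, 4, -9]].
J = [[-4, 1, 0], [0, -4, 0], [0, 0, -3]]

The characteristic polynomial is det(xI - A) = (x + 3)(x + 4)^2, so the eigenvalues are -4 (algebraic multiplicity 2), -3 (algebraic multiplicity 1).

For λ = -4: rank(A + 4I) = 2, rank((A + 4I)^2) = 1. The eigenspace has dimension 3 - 2 = 1, so there is 1 Jordan block; the rank sequence gives block sizes [2].

For λ = -3: algebraic multiplicity 1 gives one 1×1 block.

Assembling the blocks gives the Jordan form J above.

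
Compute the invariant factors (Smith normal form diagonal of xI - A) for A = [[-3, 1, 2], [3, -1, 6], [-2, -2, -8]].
The Jordan structure of A has elementary divisors (x + 4)^2, (x + 4). Arranging the block sizes at each eigenvalue in decreasing order and taking row products gives the invariant factors.

Invariant factors (smallest first, each dividing the next): x + 4, (x + 4)^2.

Check: the last factor (x + 4)^2 is the minimal polynomial, and the product (x + 4)^3 is the characteristic polynomial.

x + 4, (x + 4)^2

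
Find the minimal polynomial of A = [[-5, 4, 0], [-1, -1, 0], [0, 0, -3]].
The characteristic polynomial factors as (x + 3)^3. The minimal polynomial is ∏(x - λ)^{k_λ} where k_λ is the size of the largest Jordan block at λ.

For λ = -3: rank(A + 3I) = 1, and the largest Jordan block has size 2 (the smallest k with rank((A + 3I)^k) = rank((A + 3I)^(k+1))).

So m_A(x) = (x + 3)^2.

m_A(x) = (x + 3)^2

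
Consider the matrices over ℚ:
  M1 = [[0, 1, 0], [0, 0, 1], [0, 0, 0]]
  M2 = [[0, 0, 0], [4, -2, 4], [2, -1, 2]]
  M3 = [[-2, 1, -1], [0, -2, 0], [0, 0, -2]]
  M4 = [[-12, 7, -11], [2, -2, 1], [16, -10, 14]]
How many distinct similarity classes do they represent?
Characteristic polynomials: χ_{M1} = x^3, χ_{M2} = x^3, χ_{M3} = (x + 2)^3, χ_{M4} = x^3.

{M1, M4}: invariant factors x^3.

{M2}: invariant factors x, x^2.

{M3}: invariant factors x + 2, (x + 2)^2.

Matrices are similar if and only if their invariant-factor lists agree; the partition into similarity classes is {M1, M4}, {M2}, {M3}.

3 classes: {M1, M4}, {M2}, {M3}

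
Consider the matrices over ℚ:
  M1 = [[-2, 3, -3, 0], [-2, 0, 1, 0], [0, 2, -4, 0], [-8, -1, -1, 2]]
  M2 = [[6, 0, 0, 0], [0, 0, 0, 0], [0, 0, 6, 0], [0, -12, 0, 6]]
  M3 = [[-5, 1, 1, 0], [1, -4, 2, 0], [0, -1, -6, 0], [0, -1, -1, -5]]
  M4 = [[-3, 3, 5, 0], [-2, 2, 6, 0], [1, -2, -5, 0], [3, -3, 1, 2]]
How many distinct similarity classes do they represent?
Characteristic polynomials: χ_{M1} = (x - 2)(x + 2)^3, χ_{M2} = x(x - 6)^3, χ_{M3} = (x + 5)^4, χ_{M4} = (x - 2)(x + 2)^3.

{M1, M4}: invariant factors (x - 2)(x + 2)^3.

{M2}: invariant factors x - 6, x - 6, x(x - 6).

{M3}: invariant factors x + 5, (x + 5)^3.

Matrices are similar if and only if their invariant-factor lists agree; the partition into similarity classes is {M1, M4}, {M2}, {M3}.

3 classes: {M1, M4}, {M2}, {M3}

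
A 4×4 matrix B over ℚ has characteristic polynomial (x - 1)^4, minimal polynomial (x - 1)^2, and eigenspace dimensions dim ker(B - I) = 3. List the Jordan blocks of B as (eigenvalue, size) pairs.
λ = 1: algebraic multiplicity 4 (exponent in χ_B), largest block size 2 (exponent in m_B), 3 blocks (geometric multiplicity). These force block sizes [2, 1, 1].

Jordan blocks: (1, 2), (1, 1), (1, 1)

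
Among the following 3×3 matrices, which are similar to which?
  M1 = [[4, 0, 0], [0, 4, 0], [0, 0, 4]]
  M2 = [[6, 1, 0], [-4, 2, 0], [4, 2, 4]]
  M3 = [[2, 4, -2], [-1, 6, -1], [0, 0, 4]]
2 classes: {M1}, {M2, M3}

Characteristic polynomials: χ_{M1} = (x - 4)^3, χ_{M2} = (x - 4)^3, χ_{M3} = (x - 4)^3.

{M1}: invariant factors x - 4, x - 4, x - 4.

{M2, M3}: invariant factors x - 4, (x - 4)^2.

Matrices are similar if and only if their invariant-factor lists agree; the partition into similarity classes is {M1}, {M2, M3}.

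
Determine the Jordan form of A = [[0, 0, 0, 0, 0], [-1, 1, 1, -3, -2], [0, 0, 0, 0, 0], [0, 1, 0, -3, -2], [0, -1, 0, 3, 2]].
J = [[0, 1, 0, 0, 0], [0, 0, 1, 0, 0], [0, 0, 0, 0, 0], [0, 0, 0, 0, 0], [0, 0, 0, 0, 0]]

The characteristic polynomial is det(xI - A) = x^5, so the eigenvalues are 0 (algebraic multiplicity 5).

For λ = 0: rank(A) = 2, rank(A^2) = 1, rank(A^3) = 0. The eigenspace has dimension 5 - 2 = 3, so there are 3 Jordan blocks; the rank sequence gives block sizes [3, 1, 1].

Assembling the blocks gives the Jordan form J above.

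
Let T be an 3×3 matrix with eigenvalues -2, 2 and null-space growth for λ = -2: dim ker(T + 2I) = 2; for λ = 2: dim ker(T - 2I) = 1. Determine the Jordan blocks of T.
Jordan blocks: (-2, 1), (-2, 1), (2, 1)

λ = -2: successive nullity increments [2] count blocks of size ≥ k; block sizes are [1, 1].
λ = 2: successive nullity increments [1] count blocks of size ≥ k; block sizes are [1].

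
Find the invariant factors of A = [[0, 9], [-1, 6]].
(x - 3)^2

The Jordan structure of A has elementary divisors (x - 3)^2. Arranging the block sizes at each eigenvalue in decreasing order and taking row products gives the invariant factors.

Invariant factors (smallest first, each dividing the next): (x - 3)^2.

Check: the last factor (x - 3)^2 is the minimal polynomial, and the product (x - 3)^2 is the characteristic polynomial.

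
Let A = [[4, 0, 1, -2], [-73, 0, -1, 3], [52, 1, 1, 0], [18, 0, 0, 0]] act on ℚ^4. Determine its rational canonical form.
R = [[0, 0, 0, 18], [1, 0, 0, -33], [0, 1, 0, 11], [0, 0, 1, 5]]

The invariant factors of A (the non-unit diagonal entries of the Smith normal form of xI - A over ℚ[x]) are (x - 6)(x - 1)^2(x + 3), each dividing the next. The characteristic polynomial is their product, (x - 6)(x - 1)^2(x + 3).

The rational canonical form is the block-diagonal matrix of companion matrices C(f_i):
R = [[0, 0, 0, 18], [1, 0, 0, -33], [0, 1, 0, 11], [0, 0, 1, 5]].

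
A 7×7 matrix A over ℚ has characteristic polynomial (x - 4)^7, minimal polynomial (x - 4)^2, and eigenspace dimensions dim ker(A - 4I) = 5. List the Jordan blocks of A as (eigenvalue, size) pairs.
Jordan blocks: (4, 2), (4, 2), (4, 1), (4, 1), (4, 1)

λ = 4: algebraic multiplicity 7 (exponent in χ_A), largest block size 2 (exponent in m_A), 5 blocks (geometric multiplicity). These force block sizes [2, 2, 1, 1, 1].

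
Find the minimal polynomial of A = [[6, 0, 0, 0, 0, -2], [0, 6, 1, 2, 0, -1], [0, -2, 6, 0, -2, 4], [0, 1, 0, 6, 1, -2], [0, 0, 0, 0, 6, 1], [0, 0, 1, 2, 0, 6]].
m_A(x) = (x - 6)^3

The characteristic polynomial factors as (x - 6)^6. The minimal polynomial is ∏(x - λ)^{k_λ} where k_λ is the size of the largest Jordan block at λ.

For λ = 6: rank(A - 6I) = 3, and the largest Jordan block has size 3 (the smallest k with rank((A - 6I)^k) = rank((A - 6I)^(k+1))).

So m_A(x) = (x - 6)^3.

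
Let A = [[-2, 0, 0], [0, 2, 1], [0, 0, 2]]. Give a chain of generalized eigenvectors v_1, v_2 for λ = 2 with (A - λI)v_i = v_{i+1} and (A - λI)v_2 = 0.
v_1 = [[0, 0, 1]]^T, v_2 = [[0, 1, 0]]^T

We seek v_1 ∈ ker((A - 2I)^2) \ ker(A - 2I), then set v_{i+1} = (A - 2I) v_i.

One such chain is v_1 = [[0, 0, 1]]^T, v_2 = [[0, 1, 0]]^T. Check: (A - 2I) v_2 = [[0, 0, 0]]^T = 0.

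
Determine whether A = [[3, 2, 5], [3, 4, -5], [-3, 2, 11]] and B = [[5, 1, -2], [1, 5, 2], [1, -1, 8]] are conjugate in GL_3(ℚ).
Yes.

Two matrices over a field are similar if and only if they have the same invariant factors.

Both A and B have characteristic polynomial (x - 6)^3 and minimal polynomial (x - 6)^2. Computing further, both have invariant factors x - 6, (x - 6)^2. Hence A and B are similar.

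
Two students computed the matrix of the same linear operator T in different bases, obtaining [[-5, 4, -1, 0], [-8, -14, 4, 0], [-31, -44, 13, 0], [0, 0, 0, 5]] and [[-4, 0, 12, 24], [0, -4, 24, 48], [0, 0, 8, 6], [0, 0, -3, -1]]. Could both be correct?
No.

Both have characteristic polynomial (x - 5)(x - 2)(x + 4)^2, but the minimal polynomial of A is (x - 5)(x - 2)(x + 4)^2 while the minimal polynomial of B is (x - 5)(x - 2)(x + 4). The minimal polynomial is a similarity invariant, so A and B are not similar.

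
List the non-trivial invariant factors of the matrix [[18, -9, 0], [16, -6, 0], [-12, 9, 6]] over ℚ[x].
The Jordan structure of A has elementary divisors (x - 6)^2, (x - 6). Arranging the block sizes at each eigenvalue in decreasing order and taking row products gives the invariant factors.

Invariant factors (smallest first, each dividing the next): x - 6, (x - 6)^2.

Check: the last factor (x - 6)^2 is the minimal polynomial, and the product (x - 6)^3 is the characteristic polynomial.

x - 6, (x - 6)^2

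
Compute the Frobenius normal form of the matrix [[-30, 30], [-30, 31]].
R = [[0, 30], [1, 1]]

The invariant factors of A (the non-unit diagonal entries of the Smith normal form of xI - A over ℚ[x]) are (x - 6)(x + 5), each dividing the next. The characteristic polynomial is their product, (x - 6)(x + 5).

The rational canonical form is the block-diagonal matrix of companion matrices C(f_i):
R = [[0, 30], [1, 1]].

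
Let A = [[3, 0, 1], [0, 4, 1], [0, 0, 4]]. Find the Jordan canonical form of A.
J = [[3, 0, 0], [0, 4, 1], [0, 0, 4]]

The characteristic polynomial is det(xI - A) = (x - 4)^2(x - 3), so the eigenvalues are 3 (algebraic multiplicity 1), 4 (algebraic multiplicity 2).

For λ = 3: algebraic multiplicity 1 gives one 1×1 block.

For λ = 4: rank(A - 4I) = 2, rank((A - 4I)^2) = 1. The eigenspace has dimension 3 - 2 = 1, so there is 1 Jordan block; the rank sequence gives block sizes [2].

Assembling the blocks gives the Jordan form J above.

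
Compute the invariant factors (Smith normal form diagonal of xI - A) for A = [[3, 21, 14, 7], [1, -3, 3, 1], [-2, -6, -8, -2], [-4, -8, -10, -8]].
The Jordan structure of A has elementary divisors (x + 4)^3, (x + 4). Arranging the block sizes at each eigenvalue in decreasing order and taking row products gives the invariant factors.

Invariant factors (smallest first, each dividing the next): x + 4, (x + 4)^3.

Check: the last factor (x + 4)^3 is the minimal polynomial, and the product (x + 4)^4 is the characteristic polynomial.

x + 4, (x + 4)^3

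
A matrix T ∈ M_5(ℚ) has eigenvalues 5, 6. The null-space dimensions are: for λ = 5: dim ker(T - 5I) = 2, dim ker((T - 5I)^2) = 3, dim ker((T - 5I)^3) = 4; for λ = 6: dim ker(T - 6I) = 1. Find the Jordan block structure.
λ = 5: successive nullity increments [2, 1, 1] count blocks of size ≥ k; block sizes are [3, 1].
λ = 6: successive nullity increments [1] count blocks of size ≥ k; block sizes are [1].

Jordan blocks: (5, 3), (5, 1), (6, 1)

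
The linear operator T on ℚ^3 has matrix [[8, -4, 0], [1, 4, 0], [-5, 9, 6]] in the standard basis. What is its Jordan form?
J = [[6, 1, 0], [0, 6, 1], [0, 0, 6]]

The characteristic polynomial is det(xI - A) = (x - 6)^3, so the eigenvalues are 6 (algebraic multiplicity 3).

For λ = 6: rank(A - 6I) = 2, rank((A - 6I)^2) = 1, rank((A - 6I)^3) = 0. The eigenspace has dimension 3 - 2 = 1, so there is 1 Jordan block; the rank sequence gives block sizes [3].

Assembling the blocks gives the Jordan form J above.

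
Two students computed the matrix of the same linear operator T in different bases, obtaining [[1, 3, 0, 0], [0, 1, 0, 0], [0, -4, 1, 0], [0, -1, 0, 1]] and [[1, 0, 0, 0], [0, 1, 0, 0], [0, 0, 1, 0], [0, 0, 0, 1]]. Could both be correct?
Both have characteristic polynomial (x - 1)^4, but the minimal polynomial of A is (x - 1)^2 while the minimal polynomial of B is x - 1. The minimal polynomial is a similarity invariant, so A and B are not similar.

No.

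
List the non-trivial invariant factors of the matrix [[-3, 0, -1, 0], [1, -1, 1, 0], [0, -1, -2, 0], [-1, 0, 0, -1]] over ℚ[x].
(x + 1)(x + 2)^3

The Jordan structure of A has elementary divisors (x + 2)^3, (x + 1). Arranging the block sizes at each eigenvalue in decreasing order and taking row products gives the invariant factors.

Invariant factors (smallest first, each dividing the next): (x + 1)(x + 2)^3.

Check: the last factor (x + 1)(x + 2)^3 is the minimal polynomial, and the product (x + 1)(x + 2)^3 is the characteristic polynomial.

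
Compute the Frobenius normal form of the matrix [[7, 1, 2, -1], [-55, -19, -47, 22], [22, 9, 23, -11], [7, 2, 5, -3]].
The invariant factors of A (the non-unit diagonal entries of the Smith normal form of xI - A over ℚ[x]) are x^2 - 4x - 3, x^2 - 4x - 3, each dividing the next. The characteristic polynomial is their product, (x^2 - 4x - 3)^2.

The rational canonical form is the block-diagonal matrix of companion matrices C(f_i):
R = [[0, 3, 0, 0], [1, 4, 0, 0], [0, 0, 0, 3], [0, 0, 1, 4]].

Note the characteristic polynomial does not split into linear factors over ℚ, so A has no Jordan form over ℚ; the rational canonical form exists over any field.

R = [[0, 3, 0, 0], [1, 4, 0, 0], [0, 0, 0, 3], [0, 0, 1, 4]]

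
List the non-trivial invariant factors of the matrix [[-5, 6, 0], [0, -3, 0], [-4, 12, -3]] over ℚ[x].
The Jordan structure of A has elementary divisors (x + 5), (x + 3), (x + 3). Arranging the block sizes at each eigenvalue in decreasing order and taking row products gives the invariant factors.

Invariant factors (smallest first, each dividing the next): x + 3, (x + 3)(x + 5).

Check: the last factor (x + 3)(x + 5) is the minimal polynomial, and the product (x + 3)^2(x + 5) is the characteristic polynomial.

x + 3, (x + 3)(x + 5)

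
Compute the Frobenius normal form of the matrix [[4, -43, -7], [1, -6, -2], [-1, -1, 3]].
R = [[0, 0, 12], [1, 0, -4], [0, 1, 1]]

The invariant factors of A (the non-unit diagonal entries of the Smith normal form of xI - A over ℚ[x]) are (x - 2)(x^2 + x + 6), each dividing the next. The characteristic polynomial is their product, (x - 2)(x^2 + x + 6).

The rational canonical form is the block-diagonal matrix of companion matrices C(f_i):
R = [[0, 0, 12], [1, 0, -4], [0, 1, 1]].

Note the characteristic polynomial does not split into linear factors over ℚ, so A has no Jordan form over ℚ; the rational canonical form exists over any field.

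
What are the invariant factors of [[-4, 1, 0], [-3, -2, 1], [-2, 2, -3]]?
(x + 3)^3

The Jordan structure of A has elementary divisors (x + 3)^3. Arranging the block sizes at each eigenvalue in decreasing order and taking row products gives the invariant factors.

Invariant factors (smallest first, each dividing the next): (x + 3)^3.

Check: the last factor (x + 3)^3 is the minimal polynomial, and the product (x + 3)^3 is the characteristic polynomial.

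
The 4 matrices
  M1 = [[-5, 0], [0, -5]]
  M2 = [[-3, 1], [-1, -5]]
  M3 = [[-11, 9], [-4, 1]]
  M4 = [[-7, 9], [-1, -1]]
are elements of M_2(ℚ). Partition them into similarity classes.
Characteristic polynomials: χ_{M1} = (x + 5)^2, χ_{M2} = (x + 4)^2, χ_{M3} = (x + 5)^2, χ_{M4} = (x + 4)^2.

{M1}: invariant factors x + 5, x + 5.

{M2, M4}: invariant factors (x + 4)^2.

{M3}: invariant factors (x + 5)^2.

Matrices are similar if and only if their invariant-factor lists agree; the partition into similarity classes is {M1}, {M2, M4}, {M3}.

3 classes: {M1}, {M2, M4}, {M3}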